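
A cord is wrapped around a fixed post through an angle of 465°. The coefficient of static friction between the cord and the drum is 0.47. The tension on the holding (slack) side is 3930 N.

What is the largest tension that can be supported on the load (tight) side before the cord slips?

T_max ≈ 178000 N

At impending slip the capstan equation gives T₂/T₁ = e^{μβ} with β in radians.
β = 465° × π/180 = 8.116 rad.
e^{μβ} = e^{0.47×8.116} = 45.35.
T₂ = T₁ · e^{μβ} = 3930 × 45.35 = 178000 N.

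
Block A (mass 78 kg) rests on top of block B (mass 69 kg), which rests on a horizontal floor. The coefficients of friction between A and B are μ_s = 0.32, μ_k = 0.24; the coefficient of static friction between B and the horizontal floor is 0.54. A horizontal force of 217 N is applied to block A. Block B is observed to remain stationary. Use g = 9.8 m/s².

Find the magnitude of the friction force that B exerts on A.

f ≈ 217 N

The normal force B exerts on A is simply A's weight, N₁ = 764.4 N.
So the A–B interface can sustain at most μ_s N₁ = 244.6 N of static friction.
P = 217 N is within that limit, so A and B move together (both at rest); the A–B friction is simply f₁ = P = 217 N.
B experiences an equal 217 N forward from A (third law). B is in equilibrium, so the floor supplies f₂ = 217 N of static friction (limit μ_s(m_A+m_B)g = 777.9 N, not exceeded).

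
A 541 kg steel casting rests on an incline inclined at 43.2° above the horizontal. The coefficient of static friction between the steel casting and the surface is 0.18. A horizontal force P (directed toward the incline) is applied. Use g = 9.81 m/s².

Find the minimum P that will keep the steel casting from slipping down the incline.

P_min ≈ 3450 N

The steel casting tends to slide down (tan θ > μ_s), so at the point of impending slip friction acts up-slope at its limit: f = μ_s N.
Perpendicular to the incline: N = m g cos θ + P sin θ.
Along the incline: P cos θ + μ_s N = m g sin θ, i.e. P cos θ + μ_s (m g cos θ + P sin θ) = m g sin θ.
Solving, P (cos θ + μ_s sin θ) = m g (sin θ − μ_s cos θ), so P = 5310×0.5533/0.8522 = 3450 N.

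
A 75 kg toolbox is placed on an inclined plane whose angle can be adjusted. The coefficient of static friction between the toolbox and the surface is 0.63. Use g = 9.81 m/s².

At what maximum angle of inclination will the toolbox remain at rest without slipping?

θ_max ≈ 32.2°

At the slip threshold, m g sin θ = μ_s · m g cos θ, so tan θ = μ_s.
θ_max = arctan(0.63) = 32.2°.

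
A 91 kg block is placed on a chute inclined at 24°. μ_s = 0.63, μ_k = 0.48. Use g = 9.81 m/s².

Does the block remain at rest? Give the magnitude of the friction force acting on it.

f ≈ 363 N

N = m g cos θ = 816 N.
Down-slope weight component: m g sin θ = 363 N.
μ_s N = 514 N.
363 ≤ 514 N, so it stays put; friction = 363 N.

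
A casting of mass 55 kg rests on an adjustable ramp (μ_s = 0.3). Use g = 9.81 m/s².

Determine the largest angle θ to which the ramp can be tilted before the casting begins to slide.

At the slip threshold, m g sin θ = μ_s · m g cos θ, so tan θ = μ_s.
θ_max = arctan(0.3) = 16.7°.

θ_max ≈ 16.7°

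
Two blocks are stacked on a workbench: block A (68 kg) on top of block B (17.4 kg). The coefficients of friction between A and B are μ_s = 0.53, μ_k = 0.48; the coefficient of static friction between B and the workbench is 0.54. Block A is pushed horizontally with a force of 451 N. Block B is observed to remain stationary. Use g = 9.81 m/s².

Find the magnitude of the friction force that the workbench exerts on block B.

f ≈ 320 N

Between the blocks, N₁ = m_A g = 667.1 N.
Maximum static friction on A from B: μ_s N₁ = 0.53×667.1 = 353.6 N.
P = 451 N exceeds that limit, so A slips over B and the interface friction becomes kinetic: f₁ = μ_k N₁ = 0.48×667.1 = 320 N.
By Newton's third law B feels 320 N forward from A. With B stationary, the floor's static friction on B balances it: f₂ = 320 N (well within μ_s(m_A+m_B)g = 452.4 N).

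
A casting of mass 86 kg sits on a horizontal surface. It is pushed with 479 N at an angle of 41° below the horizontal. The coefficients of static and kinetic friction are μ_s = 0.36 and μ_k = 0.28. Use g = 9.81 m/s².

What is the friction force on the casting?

The vertical component of P adds to the normal force: N = m g + P sin α = 843.7 + 314.3 = 1158 N.
Horizontally, friction must balance P cos α = 361.5 N.
The static-friction limit is μ_s N = 416.8 N.
Since 361.5 N does not exceed the limit, the casting stays at rest and f = 362 N.

f ≈ 362 N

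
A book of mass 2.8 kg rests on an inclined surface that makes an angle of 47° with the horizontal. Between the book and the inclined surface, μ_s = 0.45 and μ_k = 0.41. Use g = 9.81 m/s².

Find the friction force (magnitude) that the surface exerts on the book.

Normal force: N = m g cos θ = 2.8 × 9.81 × cos 47° = 18.73 N.
For equilibrium along the incline, friction must balance the weight component: f = m g sin θ = 20.09 N up the slope.
Maximum static friction available: μ_s N = 0.45 × 18.73 = 8.43 N.
Since |20.09| > 8.43 N, static friction cannot hold it; the book slides down the incline and kinetic friction applies: f = μ_k N = 0.41 × 18.73 = 7.68 N.

f ≈ 7.68 N (up the incline)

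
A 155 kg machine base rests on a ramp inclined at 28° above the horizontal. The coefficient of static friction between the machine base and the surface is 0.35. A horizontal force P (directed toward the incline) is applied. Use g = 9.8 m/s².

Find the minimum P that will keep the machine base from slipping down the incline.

P_min ≈ 233 N

The machine base tends to slide down (tan θ > μ_s), so at the point of impending slip friction acts up-slope at its limit: f = μ_s N.
Perpendicular to the incline: N = m g cos θ + P sin θ.
Along the incline: P cos θ + μ_s N = m g sin θ, i.e. P cos θ + μ_s (m g cos θ + P sin θ) = m g sin θ.
Solving, P (cos θ + μ_s sin θ) = m g (sin θ − μ_s cos θ), so P = 1520×0.1604/1.047 = 233 N.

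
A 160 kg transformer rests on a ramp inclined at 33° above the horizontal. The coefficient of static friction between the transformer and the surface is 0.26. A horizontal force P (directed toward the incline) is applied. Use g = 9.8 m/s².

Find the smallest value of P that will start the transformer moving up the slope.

P ≈ 1720 N

At impending motion up the slope, friction acts down-slope at its limit: f = μ_s N.
Perpendicular to the incline: N = m g cos θ + P sin θ.
Along the incline: P cos θ = m g sin θ + μ_s N = m g sin θ + μ_s (m g cos θ + P sin θ).
Solving, P (cos θ − μ_s sin θ) = m g (sin θ + μ_s cos θ), so P = 160×9.8×(sin 33° + 0.26 cos 33°)/(cos 33° − 0.26 sin 33°) = 1570×0.7627/0.6971 = 1720 N.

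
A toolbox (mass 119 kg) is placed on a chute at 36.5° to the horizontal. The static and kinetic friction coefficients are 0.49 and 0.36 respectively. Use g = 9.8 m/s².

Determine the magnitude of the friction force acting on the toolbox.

f ≈ 337 N (up the incline)

Perpendicular to the surface, N = m g cos θ = 119·9.8·cos 36.5° = 937.5 N.
For equilibrium along the incline, friction must balance the weight component: f = m g sin θ = 693.7 N up the slope.
Static friction can supply at most μ_s N = 459.4 N.
|693.7| exceeds 459.4 N, so the toolbox slips down-slope; friction is kinetic, f = μ_k N = 0.36×937.5 = 337 N.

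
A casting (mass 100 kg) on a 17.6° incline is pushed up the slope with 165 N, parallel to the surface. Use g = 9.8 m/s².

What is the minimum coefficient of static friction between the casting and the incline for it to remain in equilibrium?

N = m g cos θ = 934.1 N.
Friction must make up the shortfall along the incline: f = m g sin θ − P = 296.3 − 165 = 131.3 N.
At the threshold f = μ_s N, so μ_s,min = 131.3/934.1 = 0.141.

μ_s,min ≈ 0.141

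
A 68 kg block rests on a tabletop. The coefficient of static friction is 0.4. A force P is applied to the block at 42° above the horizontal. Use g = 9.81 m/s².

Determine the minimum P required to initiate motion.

P ≈ 264 N

N = m g − P sin α (the pull lifts the block).
At impending slip, P cos α = μ_s N = μ_s (m g − P sin α).
Solving: P (cos α + μ_s sin α) = μ_s m g → P = 0.4×667/(cos 42° + 0.4 sin 42°) = 267/1.011 = 264 N.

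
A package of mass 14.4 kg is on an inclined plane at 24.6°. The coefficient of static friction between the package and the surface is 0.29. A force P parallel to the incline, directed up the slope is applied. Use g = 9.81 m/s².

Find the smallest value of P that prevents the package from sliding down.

P_min ≈ 21.6 N

The package tends to slide down (tan θ > μ_s), so at the point of impending slip friction acts up-slope at its limit: f = μ_s N.
P is parallel to the surface, so N = m g cos θ = 128 N.
Along the incline: P + μ_s N = m g sin θ, so P = 58.8 − 0.29×128 = 21.6 N.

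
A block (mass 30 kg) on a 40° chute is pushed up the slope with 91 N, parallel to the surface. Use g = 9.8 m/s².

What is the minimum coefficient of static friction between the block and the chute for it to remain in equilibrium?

μ_s,min ≈ 0.435

N = m g cos θ = 225.2 N.
Friction must make up the shortfall along the incline: f = m g sin θ − P = 189 − 91 = 97.98 N.
At the threshold f = μ_s N, so μ_s,min = 97.98/225.2 = 0.435.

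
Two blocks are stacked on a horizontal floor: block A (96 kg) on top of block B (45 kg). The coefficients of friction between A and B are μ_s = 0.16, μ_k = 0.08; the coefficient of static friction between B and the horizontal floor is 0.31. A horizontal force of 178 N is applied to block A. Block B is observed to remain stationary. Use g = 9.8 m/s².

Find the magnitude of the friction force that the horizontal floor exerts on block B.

f ≈ 75.3 N

Normal force at the A–B interface: N₁ = m_A g = 940.8 N.
Maximum static friction on A from B: μ_s N₁ = 0.16×940.8 = 150.5 N.
P = 178 N exceeds that limit, so A slips over B and the interface friction becomes kinetic: f₁ = μ_k N₁ = 0.08×940.8 = 75.3 N.
By Newton's third law B feels 75.3 N forward from A. With B stationary, the floor's static friction on B balances it: f₂ = 75.3 N (well within μ_s(m_A+m_B)g = 428.4 N).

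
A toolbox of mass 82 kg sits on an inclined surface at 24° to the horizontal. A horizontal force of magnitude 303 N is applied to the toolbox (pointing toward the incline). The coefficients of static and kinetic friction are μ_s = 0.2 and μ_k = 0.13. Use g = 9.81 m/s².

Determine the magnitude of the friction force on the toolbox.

Normal direction: N = m g cos θ + P sin θ = 858.1 N.
Along the incline, the net driving force (taking up-slope positive) is P cos θ − m g sin θ = 276.8 − 327.2 = -50.38 N, so equilibrium requires friction f = 50.38 N (up-slope).
Maximum static friction: μ_s N = 0.2 × 858.1 = 171.6 N.
|f_req| = 50.38 ≤ 171.6 N → the toolbox is in equilibrium; friction equals the required value.

f ≈ 50.4 N (up the incline)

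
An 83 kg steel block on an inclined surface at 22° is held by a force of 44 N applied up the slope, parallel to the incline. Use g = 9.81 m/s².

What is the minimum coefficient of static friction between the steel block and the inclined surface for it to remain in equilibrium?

μ_s,min ≈ 0.346

N = m g cos θ = 754.9 N.
Friction must make up the shortfall along the incline: f = m g sin θ − P = 305 − 44 = 261 N.
At the threshold f = μ_s N, so μ_s,min = 261/754.9 = 0.346.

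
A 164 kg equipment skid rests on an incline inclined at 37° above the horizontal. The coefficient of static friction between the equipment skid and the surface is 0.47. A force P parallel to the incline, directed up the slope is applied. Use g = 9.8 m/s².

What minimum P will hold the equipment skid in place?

P_min ≈ 364 N

The equipment skid tends to slide down (tan θ > μ_s), so at the point of impending slip friction acts up-slope at its limit: f = μ_s N.
P is parallel to the surface, so N = m g cos θ = 1280 N.
Along the incline: P + μ_s N = m g sin θ, so P = 967 − 0.47×1280 = 364 N.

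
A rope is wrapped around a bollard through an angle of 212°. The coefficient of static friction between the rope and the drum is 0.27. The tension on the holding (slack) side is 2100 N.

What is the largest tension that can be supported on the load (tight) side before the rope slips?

T_max ≈ 5700 N

At impending slip the capstan equation gives T₂/T₁ = e^{μβ} with β in radians.
β = 212° × π/180 = 3.7 rad.
e^{μβ} = e^{0.27×3.7} = 2.716.
T₂ = T₁ · e^{μβ} = 2100 × 2.716 = 5700 N.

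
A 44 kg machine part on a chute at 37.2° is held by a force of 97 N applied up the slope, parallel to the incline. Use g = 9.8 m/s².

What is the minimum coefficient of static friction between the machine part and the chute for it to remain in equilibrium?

N = m g cos θ = 343.5 N.
Friction must make up the shortfall along the incline: f = m g sin θ − P = 260.7 − 97 = 163.7 N.
At the threshold f = μ_s N, so μ_s,min = 163.7/343.5 = 0.477.

μ_s,min ≈ 0.477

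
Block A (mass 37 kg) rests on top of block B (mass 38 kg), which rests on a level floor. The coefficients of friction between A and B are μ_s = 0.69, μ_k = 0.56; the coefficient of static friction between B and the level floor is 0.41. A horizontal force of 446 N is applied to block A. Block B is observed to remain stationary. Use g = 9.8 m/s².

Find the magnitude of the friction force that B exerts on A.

f ≈ 203 N

Between the blocks, N₁ = m_A g = 362.6 N.
Maximum static friction on A from B: μ_s N₁ = 0.69×362.6 = 250.2 N.
Since P = 446 N > 250.2 N, A slides on B; the A–B friction is kinetic: f₁ = μ_k N₁ = 0.56×362.6 = 203 N.
B experiences an equal 203 N forward from A (third law). B is in equilibrium, so the floor supplies f₂ = 203 N of static friction (limit μ_s(m_A+m_B)g = 301.3 N, not exceeded).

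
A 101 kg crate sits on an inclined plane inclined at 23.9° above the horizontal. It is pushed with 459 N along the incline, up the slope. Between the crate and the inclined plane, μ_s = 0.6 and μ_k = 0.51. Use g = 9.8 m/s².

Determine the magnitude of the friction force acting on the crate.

Normal force: N = m g cos θ = 101 × 9.8 × cos 23.9° = 904.9 N.
The friction needed for equilibrium is m g sin θ − P = 401 − 459 = -57.99 N, measured positive up-slope.
Maximum static friction available: μ_s N = 0.6 × 904.9 = 543 N.
Since |-57.99| ≤ 543 N, the crate remains in static equilibrium and friction takes exactly the required value.

f ≈ 58 N (down the incline)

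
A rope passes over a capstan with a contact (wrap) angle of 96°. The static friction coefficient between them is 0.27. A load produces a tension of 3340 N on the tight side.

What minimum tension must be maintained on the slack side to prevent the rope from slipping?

Capstan equation at impending slip: T_tight/T_slack = e^{μβ}.
β = 96° = 1.676 rad; e^{μβ} = e^{0.27×1.676} = 1.572.
T_slack = T_tight / e^{μβ} = 3340 / 1.572 = 2120 N.

T_min ≈ 2120 N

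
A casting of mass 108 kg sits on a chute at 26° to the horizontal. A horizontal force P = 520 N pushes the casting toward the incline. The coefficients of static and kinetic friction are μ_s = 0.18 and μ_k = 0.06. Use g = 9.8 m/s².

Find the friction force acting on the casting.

Normal direction: N = m g cos θ + P sin θ = 1179 N.
Parallel to the incline: P cos θ − m g sin θ = 467.4 − 464 = 3.401 N; the friction needed to balance this is 3.401 N acting down the slope.
The limit of static friction is μ_s N = 212.3 N.
|f_req| = 3.401 ≤ 212.3 N → the casting is in equilibrium; friction equals the required value.

f ≈ 3.4 N (down the incline)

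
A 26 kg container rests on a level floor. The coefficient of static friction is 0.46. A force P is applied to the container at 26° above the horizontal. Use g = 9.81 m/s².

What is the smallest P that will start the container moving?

N = m g − P sin α (the pull lifts the container).
At impending slip, P cos α = μ_s N = μ_s (m g − P sin α).
Solving: P (cos α + μ_s sin α) = μ_s m g → P = 0.46×255/(cos 26° + 0.46 sin 26°) = 117/1.1 = 107 N.

P ≈ 107 N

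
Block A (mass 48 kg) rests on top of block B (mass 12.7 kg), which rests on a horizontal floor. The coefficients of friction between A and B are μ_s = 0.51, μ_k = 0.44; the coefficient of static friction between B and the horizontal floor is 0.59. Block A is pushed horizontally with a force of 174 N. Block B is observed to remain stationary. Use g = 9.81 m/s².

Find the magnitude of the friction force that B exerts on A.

f ≈ 174 N

Normal force at the A–B interface: N₁ = m_A g = 470.9 N.
So the A–B interface can sustain at most μ_s N₁ = 240.1 N of static friction.
Since P = 174 N ≤ 240.1 N, A does not slip on B; friction on A equals P = 174 N.
By Newton's third law B feels 174 N forward from A. With B stationary, the floor's static friction on B balances it: f₂ = 174 N (well within μ_s(m_A+m_B)g = 351.3 N).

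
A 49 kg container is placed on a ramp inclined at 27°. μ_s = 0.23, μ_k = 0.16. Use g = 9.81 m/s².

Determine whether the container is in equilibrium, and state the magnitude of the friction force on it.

f ≈ 68.5 N

N = m g cos θ = 428 N.
Down-slope weight component: m g sin θ = 218 N.
μ_s N = 98.5 N.
218 > 98.5 N, so it slides; kinetic friction f = μ_k N = 0.16×428 = 68.5 N.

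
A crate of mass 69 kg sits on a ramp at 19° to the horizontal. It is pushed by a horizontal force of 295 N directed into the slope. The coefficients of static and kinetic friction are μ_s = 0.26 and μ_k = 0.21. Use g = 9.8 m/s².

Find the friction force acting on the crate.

Resolve perpendicular to the incline: N = m g cos θ + P sin θ = 69×9.8×cos 19° + 295×sin 19° = 735.4 N.
Parallel to the incline: P cos θ − m g sin θ = 278.9 − 220.1 = 58.78 N; the friction needed to balance this is 58.78 N acting down the slope.
The limit of static friction is μ_s N = 191.2 N.
|f_req| = 58.78 ≤ 191.2 N → the crate is in equilibrium; friction equals the required value.

f ≈ 58.8 N (down the incline)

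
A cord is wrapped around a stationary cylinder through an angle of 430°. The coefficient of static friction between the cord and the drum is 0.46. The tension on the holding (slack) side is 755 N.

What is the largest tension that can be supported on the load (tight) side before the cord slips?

T_max ≈ 23800 N

At impending slip the capstan equation gives T₂/T₁ = e^{μβ} with β in radians.
β = 430° × π/180 = 7.505 rad.
e^{μβ} = e^{0.46×7.505} = 31.57.
T₂ = T₁ · e^{μβ} = 755 × 31.57 = 23800 N.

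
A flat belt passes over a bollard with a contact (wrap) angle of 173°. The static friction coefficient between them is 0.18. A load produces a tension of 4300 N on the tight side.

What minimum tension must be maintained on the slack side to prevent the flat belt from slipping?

Capstan equation at impending slip: T_tight/T_slack = e^{μβ}.
β = 173° = 3.019 rad; e^{μβ} = e^{0.18×3.019} = 1.722.
T_slack = T_tight / e^{μβ} = 4300 / 1.722 = 2500 N.

T_min ≈ 2500 N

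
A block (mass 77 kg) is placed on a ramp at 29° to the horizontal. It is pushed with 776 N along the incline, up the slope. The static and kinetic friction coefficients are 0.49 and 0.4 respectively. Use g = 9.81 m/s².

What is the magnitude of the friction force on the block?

The normal reaction is N = m g cos θ = 660.7 N.
For equilibrium along the incline the friction force must supply f = m g sin θ − P = 366.2 − 776 = -409.8 N (positive meaning up-slope).
Static friction can supply at most μ_s N = 323.7 N.
|-409.8| exceeds 323.7 N, so the block slips up-slope; friction is kinetic, f = μ_k N = 0.4×660.7 = 264 N.

f ≈ 264 N (down the incline)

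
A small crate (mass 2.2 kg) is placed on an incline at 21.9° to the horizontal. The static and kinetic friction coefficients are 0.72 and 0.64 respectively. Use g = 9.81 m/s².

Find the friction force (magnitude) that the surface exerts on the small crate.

Perpendicular to the surface, N = m g cos θ = 2.2·9.81·cos 21.9° = 20.02 N.
For equilibrium along the incline, friction must balance the weight component: f = m g sin θ = 8.05 N up the slope.
Maximum static friction available: μ_s N = 0.72 × 20.02 = 14.42 N.
Since |8.05| ≤ 14.42 N, static friction is sufficient; f equals the required value, not μ_s N.

f ≈ 8.05 N (up the incline)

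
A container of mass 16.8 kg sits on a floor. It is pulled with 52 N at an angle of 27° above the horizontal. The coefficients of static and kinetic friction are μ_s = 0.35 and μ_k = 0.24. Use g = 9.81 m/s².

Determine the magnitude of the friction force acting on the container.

f ≈ 46.3 N

Vertical equilibrium gives N = m g − P sin α = 141.2 N.
The horizontal driving force is P cos α = 46.33 N, so equilibrium needs friction f = 46.33 N.
μ_s N = 0.35 × 141.2 = 49.42 N.
46.33 ≤ 49.42 N → static; friction equals the required 46.3 N.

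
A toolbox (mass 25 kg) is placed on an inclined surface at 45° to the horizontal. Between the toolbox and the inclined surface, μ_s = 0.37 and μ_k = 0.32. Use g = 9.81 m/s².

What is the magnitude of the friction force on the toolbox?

Perpendicular to the surface, N = m g cos θ = 25·9.81·cos 45° = 173.4 N.
For equilibrium along the incline, friction must balance the weight component: f = m g sin θ = 173.4 N up the slope.
Maximum static friction available: μ_s N = 0.37 × 173.4 = 64.16 N.
Since |173.4| > 64.16 N, static friction cannot hold it; the toolbox slides down the incline and kinetic friction applies: f = μ_k N = 0.32 × 173.4 = 55.5 N.

f ≈ 55.5 N (up the incline)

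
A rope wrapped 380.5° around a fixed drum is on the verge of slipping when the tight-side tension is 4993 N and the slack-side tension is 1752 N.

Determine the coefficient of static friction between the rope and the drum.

T₂/T₁ = e^{μβ} → μ = ln(T₂/T₁)/β.
β = 380.5° = 6.641 rad.
μ = ln(4993/1752)/6.641 = ln(2.85)/6.641 = 0.158.

μ ≈ 0.158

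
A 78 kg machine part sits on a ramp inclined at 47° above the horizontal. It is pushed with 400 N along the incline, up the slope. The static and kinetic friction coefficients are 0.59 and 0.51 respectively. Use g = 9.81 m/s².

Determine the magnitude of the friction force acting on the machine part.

Perpendicular to the surface, N = m g cos θ = 78·9.81·cos 47° = 521.9 N.
Parallel to the incline, ΣF = 0 gives f = m g sin θ − P = 559.6 − 400 = 159.6 N (up-slope positive).
Static friction can supply at most μ_s N = 307.9 N.
Since |159.6| ≤ 307.9 N, static friction is sufficient; f equals the required value, not μ_s N.

f ≈ 160 N (up the incline)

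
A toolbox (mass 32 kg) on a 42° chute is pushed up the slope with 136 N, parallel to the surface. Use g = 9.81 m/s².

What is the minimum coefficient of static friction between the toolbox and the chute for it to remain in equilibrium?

N = m g cos θ = 233.3 N.
Friction must make up the shortfall along the incline: f = m g sin θ − P = 210.1 − 136 = 74.05 N.
At the threshold f = μ_s N, so μ_s,min = 74.05/233.3 = 0.317.

μ_s,min ≈ 0.317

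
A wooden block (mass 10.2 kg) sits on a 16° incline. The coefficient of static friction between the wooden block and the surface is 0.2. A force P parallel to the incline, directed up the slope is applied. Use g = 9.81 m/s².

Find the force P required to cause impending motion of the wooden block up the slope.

At impending motion up the slope, friction acts down-slope at its limit: f = μ_s N.
P is parallel to the surface, so N = m g cos θ = 96.2 N.
Along the incline: P = m g sin θ + μ_s N = 27.6 + 0.2×96.2 = 46.8 N.

P ≈ 46.8 N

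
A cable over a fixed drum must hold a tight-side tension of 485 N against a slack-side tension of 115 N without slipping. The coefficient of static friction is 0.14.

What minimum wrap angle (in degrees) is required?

β_min ≈ 589°

T₂/T₁ = e^{μβ} → β = ln(T₂/T₁)/μ.
β = ln(485/115)/0.14 = 1.439/0.14 = 10.28 rad.
In degrees: β = 10.28 × 180/π = 589°.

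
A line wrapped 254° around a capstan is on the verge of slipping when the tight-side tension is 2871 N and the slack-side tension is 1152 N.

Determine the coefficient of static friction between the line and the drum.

T₂/T₁ = e^{μβ} → μ = ln(T₂/T₁)/β.
β = 254° = 4.433 rad.
μ = ln(2871/1152)/4.433 = ln(2.492)/4.433 = 0.206.

μ ≈ 0.206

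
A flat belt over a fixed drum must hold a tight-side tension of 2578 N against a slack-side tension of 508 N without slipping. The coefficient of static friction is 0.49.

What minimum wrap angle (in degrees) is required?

β_min ≈ 190°

T₂/T₁ = e^{μβ} → β = ln(T₂/T₁)/μ.
β = ln(2578/508)/0.49 = 1.624/0.49 = 3.315 rad.
In degrees: β = 3.315 × 180/π = 190°.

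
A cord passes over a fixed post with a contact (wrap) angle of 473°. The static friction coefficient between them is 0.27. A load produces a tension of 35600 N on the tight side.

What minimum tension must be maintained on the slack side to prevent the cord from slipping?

Capstan equation at impending slip: T_tight/T_slack = e^{μβ}.
β = 473° = 8.255 rad; e^{μβ} = e^{0.27×8.255} = 9.29.
T_slack = T_tight / e^{μβ} = 35600 / 9.29 = 3830 N.

T_min ≈ 3830 N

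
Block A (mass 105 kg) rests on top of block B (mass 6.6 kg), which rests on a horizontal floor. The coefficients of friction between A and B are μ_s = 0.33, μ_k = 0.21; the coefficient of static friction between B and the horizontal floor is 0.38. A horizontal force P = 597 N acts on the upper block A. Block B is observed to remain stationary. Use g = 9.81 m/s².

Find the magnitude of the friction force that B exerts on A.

The normal force B exerts on A is simply A's weight, N₁ = 1030 N.
So the A–B interface can sustain at most μ_s N₁ = 339.9 N of static friction.
P = 597 N exceeds that limit, so A slips over B and the interface friction becomes kinetic: f₁ = μ_k N₁ = 0.21×1030 = 216 N.
By Newton's third law B feels 216 N forward from A. With B stationary, the floor's static friction on B balances it: f₂ = 216 N (well within μ_s(m_A+m_B)g = 416 N).

f ≈ 216 N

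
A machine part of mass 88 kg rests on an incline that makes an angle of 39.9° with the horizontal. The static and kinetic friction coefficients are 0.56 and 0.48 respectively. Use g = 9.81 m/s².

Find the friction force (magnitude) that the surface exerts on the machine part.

f ≈ 318 N (up the incline)

Normal force: N = m g cos θ = 88 × 9.81 × cos 39.9° = 662.3 N.
For equilibrium along the incline, friction must balance the weight component: f = m g sin θ = 553.8 N up the slope.
The static-friction ceiling is μ_s N = 0.56 × 662.3 = 370.9 N.
|553.8| exceeds 370.9 N, so the machine part slips down-slope; friction is kinetic, f = μ_k N = 0.48×662.3 = 318 N.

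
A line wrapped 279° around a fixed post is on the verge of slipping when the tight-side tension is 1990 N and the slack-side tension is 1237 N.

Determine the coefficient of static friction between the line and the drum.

T₂/T₁ = e^{μβ} → μ = ln(T₂/T₁)/β.
β = 279° = 4.869 rad.
μ = ln(1990/1237)/4.869 = ln(1.609)/4.869 = 0.0976.

μ ≈ 0.0976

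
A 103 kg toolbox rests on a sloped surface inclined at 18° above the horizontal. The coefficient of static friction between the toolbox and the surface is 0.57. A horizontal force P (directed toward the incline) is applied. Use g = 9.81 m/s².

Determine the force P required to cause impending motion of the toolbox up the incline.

At impending motion up the slope, friction acts down-slope at its limit: f = μ_s N.
Perpendicular to the incline: N = m g cos θ + P sin θ.
Along the incline: P cos θ = m g sin θ + μ_s N = m g sin θ + μ_s (m g cos θ + P sin θ).
Solving, P (cos θ − μ_s sin θ) = m g (sin θ + μ_s cos θ), so P = 103×9.81×(sin 18° + 0.57 cos 18°)/(cos 18° − 0.57 sin 18°) = 1010×0.8511/0.7749 = 1110 N.

P ≈ 1110 N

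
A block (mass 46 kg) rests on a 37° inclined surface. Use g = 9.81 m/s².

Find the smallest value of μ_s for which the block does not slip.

At the slip threshold m g sin θ = μ_s m g cos θ, so μ_s,min = tan θ.
μ_s,min = tan 37° = 0.754.

μ_s,min ≈ 0.754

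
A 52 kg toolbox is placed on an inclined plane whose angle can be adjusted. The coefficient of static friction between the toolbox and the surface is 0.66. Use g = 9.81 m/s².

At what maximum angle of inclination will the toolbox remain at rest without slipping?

At the slip threshold, m g sin θ = μ_s · m g cos θ, so tan θ = μ_s.
θ_max = arctan(0.66) = 33.4°.

θ_max ≈ 33.4°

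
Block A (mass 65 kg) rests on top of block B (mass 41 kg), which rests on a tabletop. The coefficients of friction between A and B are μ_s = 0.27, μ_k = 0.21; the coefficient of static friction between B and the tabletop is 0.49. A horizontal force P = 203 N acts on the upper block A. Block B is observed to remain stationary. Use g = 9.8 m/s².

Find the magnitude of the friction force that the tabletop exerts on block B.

The normal force B exerts on A is simply A's weight, N₁ = 637 N.
Maximum static friction on A from B: μ_s N₁ = 0.27×637 = 172 N.
P = 203 N exceeds that limit, so A slips over B and the interface friction becomes kinetic: f₁ = μ_k N₁ = 0.21×637 = 134 N.
By Newton's third law B feels 134 N forward from A. With B stationary, the floor's static friction on B balances it: f₂ = 134 N (well within μ_s(m_A+m_B)g = 509 N).

f ≈ 134 N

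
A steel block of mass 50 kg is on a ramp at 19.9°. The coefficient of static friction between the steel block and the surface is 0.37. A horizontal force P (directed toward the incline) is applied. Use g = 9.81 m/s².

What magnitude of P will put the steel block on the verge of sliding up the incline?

P ≈ 415 N

At impending motion up the slope, friction acts down-slope at its limit: f = μ_s N.
Perpendicular to the incline: N = m g cos θ + P sin θ.
Along the incline: P cos θ = m g sin θ + μ_s N = m g sin θ + μ_s (m g cos θ + P sin θ).
Solving, P (cos θ − μ_s sin θ) = m g (sin θ + μ_s cos θ), so P = 50×9.81×(sin 19.9° + 0.37 cos 19.9°)/(cos 19.9° − 0.37 sin 19.9°) = 490×0.6883/0.8143 = 415 N.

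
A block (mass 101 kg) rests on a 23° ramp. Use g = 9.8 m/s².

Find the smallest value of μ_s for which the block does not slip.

μ_s,min ≈ 0.424

At the slip threshold m g sin θ = μ_s m g cos θ, so μ_s,min = tan θ.
μ_s,min = tan 23° = 0.424.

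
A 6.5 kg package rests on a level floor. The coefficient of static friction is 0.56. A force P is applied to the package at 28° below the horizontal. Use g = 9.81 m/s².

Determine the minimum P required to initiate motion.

N = m g + P sin α (the push presses the package into the level floor).
At impending slip, P cos α = μ_s N = μ_s (m g + P sin α).
Solving: P (cos α − μ_s sin α) = μ_s m g → P = 0.56×63.8/(cos 28° − 0.56 sin 28°) = 35.7/0.62 = 57.6 N.

P ≈ 57.6 N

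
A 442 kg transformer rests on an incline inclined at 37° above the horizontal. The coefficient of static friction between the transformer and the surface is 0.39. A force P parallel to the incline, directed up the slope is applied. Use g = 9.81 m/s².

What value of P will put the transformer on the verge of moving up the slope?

At impending motion up the slope, friction acts down-slope at its limit: f = μ_s N.
P is parallel to the surface, so N = m g cos θ = 3460 N.
Along the incline: P = m g sin θ + μ_s N = 2610 + 0.39×3460 = 3960 N.

P ≈ 3960 N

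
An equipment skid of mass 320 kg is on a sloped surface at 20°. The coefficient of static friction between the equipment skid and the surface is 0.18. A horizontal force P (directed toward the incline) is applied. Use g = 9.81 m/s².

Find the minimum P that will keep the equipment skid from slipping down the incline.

P_min ≈ 542 N

The equipment skid tends to slide down (tan θ > μ_s), so at the point of impending slip friction acts up-slope at its limit: f = μ_s N.
Perpendicular to the incline: N = m g cos θ + P sin θ.
Along the incline: P cos θ + μ_s N = m g sin θ, i.e. P cos θ + μ_s (m g cos θ + P sin θ) = m g sin θ.
Solving, P (cos θ + μ_s sin θ) = m g (sin θ − μ_s cos θ), so P = 3140×0.1729/1.001 = 542 N.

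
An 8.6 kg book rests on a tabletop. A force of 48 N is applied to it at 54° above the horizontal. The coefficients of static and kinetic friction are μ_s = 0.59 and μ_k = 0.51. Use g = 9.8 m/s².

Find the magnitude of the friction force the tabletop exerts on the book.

f ≈ 23.2 N

Vertical equilibrium gives N = m g − P sin α = 45.45 N.
Horizontally, friction must balance P cos α = 28.21 N.
The static-friction limit is μ_s N = 26.81 N.
The required friction exceeds μ_s N, so the book moves and f = μ_k N = 23.2 N.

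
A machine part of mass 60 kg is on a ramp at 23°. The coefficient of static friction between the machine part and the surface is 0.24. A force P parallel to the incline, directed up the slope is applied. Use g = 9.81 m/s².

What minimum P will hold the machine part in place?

P_min ≈ 100 N

The machine part tends to slide down (tan θ > μ_s), so at the point of impending slip friction acts up-slope at its limit: f = μ_s N.
P is parallel to the surface, so N = m g cos θ = 542 N.
Along the incline: P + μ_s N = m g sin θ, so P = 230 − 0.24×542 = 100 N.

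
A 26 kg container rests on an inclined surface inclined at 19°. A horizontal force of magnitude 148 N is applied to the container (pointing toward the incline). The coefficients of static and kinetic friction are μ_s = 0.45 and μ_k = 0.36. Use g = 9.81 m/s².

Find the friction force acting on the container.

f ≈ 56.9 N (down the incline)

Resolve perpendicular to the incline: N = m g cos θ + P sin θ = 26×9.81×cos 19° + 148×sin 19° = 289.3 N.
Along the incline, the net driving force (taking up-slope positive) is P cos θ − m g sin θ = 139.9 − 83.04 = 56.9 N, so equilibrium requires friction f = -56.9 N (down-slope).
Maximum static friction: μ_s N = 0.45 × 289.3 = 130.2 N.
|f_req| = 56.9 ≤ 130.2 N → the container is in equilibrium; friction equals the required value.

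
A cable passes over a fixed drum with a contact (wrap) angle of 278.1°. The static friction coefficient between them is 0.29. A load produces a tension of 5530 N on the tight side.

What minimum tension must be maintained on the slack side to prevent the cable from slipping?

Capstan equation at impending slip: T_tight/T_slack = e^{μβ}.
β = 278.1° = 4.854 rad; e^{μβ} = e^{0.29×4.854} = 4.086.
T_slack = T_tight / e^{μβ} = 5530 / 4.086 = 1350 N.

T_min ≈ 1350 N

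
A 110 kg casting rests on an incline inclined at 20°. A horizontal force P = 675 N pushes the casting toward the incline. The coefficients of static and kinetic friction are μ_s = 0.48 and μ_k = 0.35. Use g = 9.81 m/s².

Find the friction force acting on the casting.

f ≈ 265 N (down the incline)

Resolve perpendicular to the incline: N = m g cos θ + P sin θ = 110×9.81×cos 20° + 675×sin 20° = 1245 N.
Along the incline, the net driving force (taking up-slope positive) is P cos θ − m g sin θ = 634.3 − 369.1 = 265.2 N, so equilibrium requires friction f = -265.2 N (down-slope).
The limit of static friction is μ_s N = 597.5 N.
Since 265.2 N is within the 597.5 N limit, the casting stays put and friction is exactly 265 N.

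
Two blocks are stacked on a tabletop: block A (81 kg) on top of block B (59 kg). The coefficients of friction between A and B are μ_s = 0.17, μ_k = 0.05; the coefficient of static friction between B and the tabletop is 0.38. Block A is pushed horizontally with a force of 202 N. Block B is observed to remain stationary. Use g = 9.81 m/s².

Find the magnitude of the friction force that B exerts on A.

f ≈ 39.7 N

Between the blocks, N₁ = m_A g = 794.6 N.
Maximum static friction on A from B: μ_s N₁ = 0.17×794.6 = 135.1 N.
Since P = 202 N > 135.1 N, A slides on B; the A–B friction is kinetic: f₁ = μ_k N₁ = 0.05×794.6 = 39.7 N.
By Newton's third law B feels 39.7 N forward from A. With B stationary, the floor's static friction on B balances it: f₂ = 39.7 N (well within μ_s(m_A+m_B)g = 521.9 N).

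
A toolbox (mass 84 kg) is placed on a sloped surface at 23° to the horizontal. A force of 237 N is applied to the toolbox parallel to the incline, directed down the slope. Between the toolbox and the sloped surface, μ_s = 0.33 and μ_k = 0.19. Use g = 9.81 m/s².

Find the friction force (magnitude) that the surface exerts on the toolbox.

f ≈ 144 N (up the incline)

Normal force: N = m g cos θ = 84 × 9.81 × cos 23° = 758.5 N.
Parallel to the incline, ΣF = 0 gives f = m g sin θ + P = 322 + 237 = 559 N (up-slope positive).
Maximum static friction available: μ_s N = 0.33 × 758.5 = 250.3 N.
|559| exceeds 250.3 N, so the toolbox slips down-slope; friction is kinetic, f = μ_k N = 0.19×758.5 = 144 N.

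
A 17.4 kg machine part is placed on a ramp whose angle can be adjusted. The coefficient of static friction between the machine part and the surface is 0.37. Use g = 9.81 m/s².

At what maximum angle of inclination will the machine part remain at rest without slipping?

θ_max ≈ 20.3°

At the slip threshold, m g sin θ = μ_s · m g cos θ, so tan θ = μ_s.
θ_max = arctan(0.37) = 20.3°.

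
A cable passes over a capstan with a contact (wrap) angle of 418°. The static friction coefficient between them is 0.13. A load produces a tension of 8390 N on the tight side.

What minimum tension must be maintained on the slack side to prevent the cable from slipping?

Capstan equation at impending slip: T_tight/T_slack = e^{μβ}.
β = 418° = 7.295 rad; e^{μβ} = e^{0.13×7.295} = 2.582.
T_slack = T_tight / e^{μβ} = 8390 / 2.582 = 3250 N.

T_min ≈ 3250 N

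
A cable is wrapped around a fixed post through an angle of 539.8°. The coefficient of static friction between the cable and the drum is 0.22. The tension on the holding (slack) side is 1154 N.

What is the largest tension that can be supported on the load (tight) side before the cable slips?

At impending slip the capstan equation gives T₂/T₁ = e^{μβ} with β in radians.
β = 539.8° × π/180 = 9.421 rad.
e^{μβ} = e^{0.22×9.421} = 7.946.
T₂ = T₁ · e^{μβ} = 1154 × 7.946 = 9170 N.

T_max ≈ 9170 N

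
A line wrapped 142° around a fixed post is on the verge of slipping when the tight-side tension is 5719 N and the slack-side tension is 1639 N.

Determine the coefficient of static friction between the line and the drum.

μ ≈ 0.504

T₂/T₁ = e^{μβ} → μ = ln(T₂/T₁)/β.
β = 142° = 2.478 rad.
μ = ln(5719/1639)/2.478 = ln(3.489)/2.478 = 0.504.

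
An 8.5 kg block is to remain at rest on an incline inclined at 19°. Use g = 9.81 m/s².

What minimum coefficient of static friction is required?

μ_s,min ≈ 0.344

At the slip threshold m g sin θ = μ_s m g cos θ, so μ_s,min = tan θ.
μ_s,min = tan 19° = 0.344.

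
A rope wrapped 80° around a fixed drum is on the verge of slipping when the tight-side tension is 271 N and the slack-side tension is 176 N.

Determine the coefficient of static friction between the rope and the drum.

T₂/T₁ = e^{μβ} → μ = ln(T₂/T₁)/β.
β = 80° = 1.396 rad.
μ = ln(271/176)/1.396 = ln(1.54)/1.396 = 0.309.

μ ≈ 0.309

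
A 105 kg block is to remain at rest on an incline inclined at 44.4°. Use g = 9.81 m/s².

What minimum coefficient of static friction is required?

At the slip threshold m g sin θ = μ_s m g cos θ, so μ_s,min = tan θ.
μ_s,min = tan 44.4° = 0.979.

μ_s,min ≈ 0.979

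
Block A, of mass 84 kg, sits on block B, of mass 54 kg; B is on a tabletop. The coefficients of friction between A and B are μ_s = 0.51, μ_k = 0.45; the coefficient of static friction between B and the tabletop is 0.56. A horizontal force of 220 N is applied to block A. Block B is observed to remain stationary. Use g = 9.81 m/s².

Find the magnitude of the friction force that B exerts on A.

f ≈ 220 N

Between the blocks, N₁ = m_A g = 824 N.
Maximum static friction on A from B: μ_s N₁ = 0.51×824 = 420.3 N.
Since P = 220 N ≤ 420.3 N, A does not slip on B; friction on A equals P = 220 N.
By Newton's third law B feels 220 N forward from A. With B stationary, the floor's static friction on B balances it: f₂ = 220 N (well within μ_s(m_A+m_B)g = 758.1 N).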